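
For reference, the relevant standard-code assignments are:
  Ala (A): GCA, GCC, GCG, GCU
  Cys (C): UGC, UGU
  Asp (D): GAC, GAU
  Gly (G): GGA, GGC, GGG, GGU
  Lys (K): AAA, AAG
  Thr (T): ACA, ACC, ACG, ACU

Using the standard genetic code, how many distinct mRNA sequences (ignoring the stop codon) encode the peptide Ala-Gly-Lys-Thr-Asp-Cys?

Ala: 4 codons.
Gly: 4 codons.
Lys: 2 codons.
Thr: 4 codons.
Asp: 2 codons.
Cys: 2 codons.
4 × 4 × 2 × 4 × 2 × 2 = 512.

512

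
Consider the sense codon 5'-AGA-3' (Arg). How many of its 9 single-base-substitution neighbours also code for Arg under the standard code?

Position 1: CGA → 1 synonymous.
Position 2: none → 0 synonymous.
Position 3: AGG → 1 synonymous.
Total: 1 + 0 + 1 = 2.

2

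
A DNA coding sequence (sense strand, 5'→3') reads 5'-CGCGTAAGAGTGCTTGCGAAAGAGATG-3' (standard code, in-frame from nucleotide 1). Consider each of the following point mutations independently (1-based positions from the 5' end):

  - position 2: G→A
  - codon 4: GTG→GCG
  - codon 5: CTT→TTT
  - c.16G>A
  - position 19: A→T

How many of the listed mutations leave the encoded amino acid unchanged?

0

Codon 1: CGC (Arg) → CAC (His) — missense.
Codon 4: GTG (Val) → GCG (Ala) — missense.
Codon 5: CTT (Leu) → TTT (Phe) — missense.
Codon 6: GCG (Ala) → ACG (Thr) — missense.
Codon 7: AAA (Lys) → TAA (Stop) — nonsense.
Synonymous: 0 of 5.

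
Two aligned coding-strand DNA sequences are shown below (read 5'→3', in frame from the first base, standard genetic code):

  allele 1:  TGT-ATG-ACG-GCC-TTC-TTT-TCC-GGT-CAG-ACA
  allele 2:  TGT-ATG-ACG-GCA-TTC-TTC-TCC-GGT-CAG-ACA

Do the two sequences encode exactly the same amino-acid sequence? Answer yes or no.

Codon 1: TGT Cys / TGT Cys — identical.
Codon 2: ATG Met / ATG Met — identical.
Codon 3: ACG Thr / ACG Thr — identical.
Codon 4: GCC Ala / GCA Ala — synonymous.
Codon 5: TTC Phe / TTC Phe — identical.
Codon 6: TTT Phe / TTC Phe — synonymous.
Codon 7: TCC Ser / TCC Ser — identical.
Codon 8: GGT Gly / GGT Gly — identical.
Codon 9: CAG Gln / CAG Gln — identical.
Codon 10: ACA Thr / ACA Thr — identical.
Nonsynonymous differences: 0 → same protein.

yes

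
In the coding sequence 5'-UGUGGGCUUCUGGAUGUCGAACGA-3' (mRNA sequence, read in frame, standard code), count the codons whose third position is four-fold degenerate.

Codon 1 UGU (Cys): third position 2-fold.
Codon 2 GGG (Gly): third position 4-fold.
Codon 3 CUU (Leu): third position 4-fold.
Codon 4 CUG (Leu): third position 4-fold.
Codon 5 GAU (Asp): third position 2-fold.
Codon 6 GUC (Val): third position 4-fold.
Codon 7 GAA (Glu): third position 2-fold.
Codon 8 CGA (Arg): third position 4-fold.
Four-fold degenerate third positions: 5.

5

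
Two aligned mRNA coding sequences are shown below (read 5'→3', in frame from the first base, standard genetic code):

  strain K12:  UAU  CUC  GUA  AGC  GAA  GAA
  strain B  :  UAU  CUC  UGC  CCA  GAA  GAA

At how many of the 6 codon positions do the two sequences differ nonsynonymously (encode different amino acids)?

Codon 1: UAU Tyr / UAU Tyr — identical.
Codon 2: CUC Leu / CUC Leu — identical.
Codon 3: GUA Val / UGC Cys — nonsynonymous.
Codon 4: AGC Ser / CCA Pro — nonsynonymous.
Codon 5: GAA Glu / GAA Glu — identical.
Codon 6: GAA Glu / GAA Glu — identical.
Nonsynonymous differences: 2.

2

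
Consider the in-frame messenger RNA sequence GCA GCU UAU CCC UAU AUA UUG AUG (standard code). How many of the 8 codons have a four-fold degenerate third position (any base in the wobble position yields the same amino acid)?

Codon 1 GCA (Ala): third position 4-fold.
Codon 2 GCU (Ala): third position 4-fold.
Codon 3 UAU (Tyr): third position 2-fold.
Codon 4 CCC (Pro): third position 4-fold.
Codon 5 UAU (Tyr): third position 2-fold.
Codon 6 AUA (Ile): third position 3-fold.
Codon 7 UUG (Leu): third position 2-fold.
Codon 8 AUG (Met): third position 1-fold.
Four-fold degenerate third positions: 3.

3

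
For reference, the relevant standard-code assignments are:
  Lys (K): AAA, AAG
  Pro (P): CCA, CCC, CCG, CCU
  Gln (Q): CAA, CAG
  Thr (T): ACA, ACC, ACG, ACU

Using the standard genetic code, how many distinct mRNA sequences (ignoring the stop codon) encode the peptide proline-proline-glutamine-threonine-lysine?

Pro: 4 codons.
Pro: 4 codons.
Gln: 2 codons.
Thr: 4 codons.
Lys: 2 codons.
4 × 4 × 2 × 4 × 2 = 256.

256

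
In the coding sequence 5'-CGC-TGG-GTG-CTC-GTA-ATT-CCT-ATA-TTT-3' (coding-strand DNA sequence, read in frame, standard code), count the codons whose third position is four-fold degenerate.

Codon 1 CGC (Arg): third position 4-fold.
Codon 2 TGG (Trp): third position 1-fold.
Codon 3 GTG (Val): third position 4-fold.
Codon 4 CTC (Leu): third position 4-fold.
Codon 5 GTA (Val): third position 4-fold.
Codon 6 ATT (Ile): third position 3-fold.
Codon 7 CCT (Pro): third position 4-fold.
Codon 8 ATA (Ile): third position 3-fold.
Codon 9 TTT (Phe): third position 2-fold.
Four-fold degenerate third positions: 5.

5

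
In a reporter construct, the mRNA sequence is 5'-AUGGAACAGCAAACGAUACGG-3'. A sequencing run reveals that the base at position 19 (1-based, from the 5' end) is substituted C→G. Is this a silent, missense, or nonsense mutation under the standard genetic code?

missense

Position 19 falls in codon 7: CGG → Arg.
After the substitution the codon is GGG → Gly.
Arg ≠ Gly, so this is a missense mutation.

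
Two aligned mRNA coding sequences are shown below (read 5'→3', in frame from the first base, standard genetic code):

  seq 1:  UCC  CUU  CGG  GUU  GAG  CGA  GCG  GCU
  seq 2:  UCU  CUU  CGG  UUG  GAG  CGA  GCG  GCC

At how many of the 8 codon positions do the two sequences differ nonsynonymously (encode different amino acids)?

1

Codon 1: UCC Ser / UCU Ser — synonymous.
Codon 2: CUU Leu / CUU Leu — identical.
Codon 3: CGG Arg / CGG Arg — identical.
Codon 4: GUU Val / UUG Leu — nonsynonymous.
Codon 5: GAG Glu / GAG Glu — identical.
Codon 6: CGA Arg / CGA Arg — identical.
Codon 7: GCG Ala / GCG Ala — identical.
Codon 8: GCU Ala / GCC Ala — synonymous.
Nonsynonymous differences: 1.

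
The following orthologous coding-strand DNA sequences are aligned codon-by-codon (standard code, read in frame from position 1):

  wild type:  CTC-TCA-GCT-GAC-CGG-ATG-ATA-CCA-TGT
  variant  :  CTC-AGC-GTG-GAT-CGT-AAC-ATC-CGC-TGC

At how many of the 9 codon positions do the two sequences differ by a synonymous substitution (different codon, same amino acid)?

5

Codon 1: CTC Leu / CTC Leu — identical.
Codon 2: TCA Ser / AGC Ser — synonymous.
Codon 3: GCT Ala / GTG Val — nonsynonymous.
Codon 4: GAC Asp / GAT Asp — synonymous.
Codon 5: CGG Arg / CGT Arg — synonymous.
Codon 6: ATG Met / AAC Asn — nonsynonymous.
Codon 7: ATA Ile / ATC Ile — synonymous.
Codon 8: CCA Pro / CGC Arg — nonsynonymous.
Codon 9: TGT Cys / TGC Cys — synonymous.
Synonymous differences: 5.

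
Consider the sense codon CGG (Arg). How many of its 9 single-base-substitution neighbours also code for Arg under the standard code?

4

Position 1: AGG → 1 synonymous.
Position 2: none → 0 synonymous.
Position 3: CGU, CGC, CGA → 3 synonymous.
Total: 1 + 0 + 3 = 4.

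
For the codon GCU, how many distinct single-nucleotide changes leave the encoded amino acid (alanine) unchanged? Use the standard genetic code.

3

Position 1: none → 0 synonymous.
Position 2: none → 0 synonymous.
Position 3: GCC, GCA, GCG → 3 synonymous.
Total: 0 + 0 + 3 = 3.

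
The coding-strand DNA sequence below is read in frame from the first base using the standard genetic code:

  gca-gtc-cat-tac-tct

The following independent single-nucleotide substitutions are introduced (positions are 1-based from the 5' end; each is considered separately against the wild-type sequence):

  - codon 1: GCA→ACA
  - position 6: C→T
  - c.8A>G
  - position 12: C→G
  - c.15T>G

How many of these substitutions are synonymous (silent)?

2

Codon 1: GCA (Ala) → ACA (Thr) — missense.
Codon 2: GTC (Val) → GTT (Val) — synonymous.
Codon 3: CAT (His) → CGT (Arg) — missense.
Codon 4: TAC (Tyr) → TAG (Stop) — nonsense.
Codon 5: TCT (Ser) → TCG (Ser) — synonymous.
Synonymous: 2 of 5.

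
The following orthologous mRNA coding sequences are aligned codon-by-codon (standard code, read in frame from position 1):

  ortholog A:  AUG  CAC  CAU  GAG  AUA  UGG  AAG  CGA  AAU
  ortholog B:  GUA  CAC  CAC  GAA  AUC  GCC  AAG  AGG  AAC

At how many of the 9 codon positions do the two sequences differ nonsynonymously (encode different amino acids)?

2

Codon 1: AUG Met / GUA Val — nonsynonymous.
Codon 2: CAC His / CAC His — identical.
Codon 3: CAU His / CAC His — synonymous.
Codon 4: GAG Glu / GAA Glu — synonymous.
Codon 5: AUA Ile / AUC Ile — synonymous.
Codon 6: UGG Trp / GCC Ala — nonsynonymous.
Codon 7: AAG Lys / AAG Lys — identical.
Codon 8: CGA Arg / AGG Arg — synonymous.
Codon 9: AAU Asn / AAC Asn — synonymous.
Nonsynonymous differences: 2.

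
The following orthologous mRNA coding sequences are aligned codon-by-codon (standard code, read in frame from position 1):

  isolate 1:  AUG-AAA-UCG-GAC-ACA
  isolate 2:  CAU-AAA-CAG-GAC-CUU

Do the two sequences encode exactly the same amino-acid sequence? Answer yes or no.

no

Codon 1: AUG Met / CAU His — nonsynonymous.
Codon 2: AAA Lys / AAA Lys — identical.
Codon 3: UCG Ser / CAG Gln — nonsynonymous.
Codon 4: GAC Asp / GAC Asp — identical.
Codon 5: ACA Thr / CUU Leu — nonsynonymous.
Nonsynonymous differences: 3 → different protein.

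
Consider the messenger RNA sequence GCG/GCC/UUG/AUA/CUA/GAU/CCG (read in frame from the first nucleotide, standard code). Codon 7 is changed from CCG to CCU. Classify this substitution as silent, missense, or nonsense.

silent

Position 21 falls in codon 7: CCG → Pro.
After the substitution the codon is CCU → Pro.
Both encode Pro, so the change is synonymous.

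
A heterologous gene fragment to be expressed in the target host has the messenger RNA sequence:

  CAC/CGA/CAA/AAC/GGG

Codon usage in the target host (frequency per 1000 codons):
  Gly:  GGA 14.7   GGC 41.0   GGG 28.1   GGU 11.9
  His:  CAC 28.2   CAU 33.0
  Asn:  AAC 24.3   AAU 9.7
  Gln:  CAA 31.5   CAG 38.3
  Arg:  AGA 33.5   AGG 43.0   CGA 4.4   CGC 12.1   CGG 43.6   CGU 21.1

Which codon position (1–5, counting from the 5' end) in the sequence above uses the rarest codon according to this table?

2

Codon 1 CAC (His): 28.2 per 1000.
Codon 2 CGA (Arg): 4.4 per 1000.
Codon 3 CAA (Gln): 31.5 per 1000.
Codon 4 AAC (Asn): 24.3 per 1000.
Codon 5 GGG (Gly): 28.1 per 1000.
Lowest frequency is 4.4 at codon 2.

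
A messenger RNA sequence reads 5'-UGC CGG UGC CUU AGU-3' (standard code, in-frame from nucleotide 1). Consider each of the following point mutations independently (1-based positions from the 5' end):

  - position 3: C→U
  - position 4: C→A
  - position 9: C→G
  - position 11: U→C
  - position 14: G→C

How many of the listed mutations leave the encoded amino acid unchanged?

2

Codon 1: UGC (Cys) → UGU (Cys) — synonymous.
Codon 2: CGG (Arg) → AGG (Arg) — synonymous.
Codon 3: UGC (Cys) → UGG (Trp) — missense.
Codon 4: CUU (Leu) → CCU (Pro) — missense.
Codon 5: AGU (Ser) → ACU (Thr) — missense.
Synonymous: 2 of 5.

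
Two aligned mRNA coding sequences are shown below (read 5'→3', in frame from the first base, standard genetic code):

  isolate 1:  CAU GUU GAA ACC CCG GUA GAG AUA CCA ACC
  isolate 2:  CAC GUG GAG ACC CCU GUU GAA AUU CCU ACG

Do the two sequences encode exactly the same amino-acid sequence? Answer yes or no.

Codon 1: CAU His / CAC His — synonymous.
Codon 2: GUU Val / GUG Val — synonymous.
Codon 3: GAA Glu / GAG Glu — synonymous.
Codon 4: ACC Thr / ACC Thr — identical.
Codon 5: CCG Pro / CCU Pro — synonymous.
Codon 6: GUA Val / GUU Val — synonymous.
Codon 7: GAG Glu / GAA Glu — synonymous.
Codon 8: AUA Ile / AUU Ile — synonymous.
Codon 9: CCA Pro / CCU Pro — synonymous.
Codon 10: ACC Thr / ACG Thr — synonymous.
Nonsynonymous differences: 0 → same protein.

yes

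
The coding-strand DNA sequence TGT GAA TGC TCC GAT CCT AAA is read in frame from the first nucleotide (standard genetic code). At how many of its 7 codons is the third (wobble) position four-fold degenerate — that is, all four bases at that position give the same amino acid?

2

Codon 1 TGT (Cys): third position 2-fold.
Codon 2 GAA (Glu): third position 2-fold.
Codon 3 TGC (Cys): third position 2-fold.
Codon 4 TCC (Ser): third position 4-fold.
Codon 5 GAT (Asp): third position 2-fold.
Codon 6 CCT (Pro): third position 4-fold.
Codon 7 AAA (Lys): third position 2-fold.
Four-fold degenerate third positions: 2.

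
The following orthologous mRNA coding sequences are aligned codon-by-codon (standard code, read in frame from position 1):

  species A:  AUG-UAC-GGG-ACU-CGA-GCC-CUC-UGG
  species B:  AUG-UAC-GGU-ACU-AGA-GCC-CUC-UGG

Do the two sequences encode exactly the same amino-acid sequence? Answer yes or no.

yes

Codon 1: AUG Met / AUG Met — identical.
Codon 2: UAC Tyr / UAC Tyr — identical.
Codon 3: GGG Gly / GGU Gly — synonymous.
Codon 4: ACU Thr / ACU Thr — identical.
Codon 5: CGA Arg / AGA Arg — synonymous.
Codon 6: GCC Ala / GCC Ala — identical.
Codon 7: CUC Leu / CUC Leu — identical.
Codon 8: UGG Trp / UGG Trp — identical.
Nonsynonymous differences: 0 → same protein.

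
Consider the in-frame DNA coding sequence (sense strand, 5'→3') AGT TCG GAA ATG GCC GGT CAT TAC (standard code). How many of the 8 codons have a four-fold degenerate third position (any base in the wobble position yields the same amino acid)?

3

Codon 1 AGT (Ser): third position 2-fold.
Codon 2 TCG (Ser): third position 4-fold.
Codon 3 GAA (Glu): third position 2-fold.
Codon 4 ATG (Met): third position 1-fold.
Codon 5 GCC (Ala): third position 4-fold.
Codon 6 GGT (Gly): third position 4-fold.
Codon 7 CAT (His): third position 2-fold.
Codon 8 TAC (Tyr): third position 2-fold.
Four-fold degenerate third positions: 3.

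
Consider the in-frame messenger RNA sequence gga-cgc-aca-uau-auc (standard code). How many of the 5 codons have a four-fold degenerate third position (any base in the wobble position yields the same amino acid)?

Codon 1 GGA (Gly): third position 4-fold.
Codon 2 CGC (Arg): third position 4-fold.
Codon 3 ACA (Thr): third position 4-fold.
Codon 4 UAU (Tyr): third position 2-fold.
Codon 5 AUC (Ile): third position 3-fold.
Four-fold degenerate third positions: 3.

3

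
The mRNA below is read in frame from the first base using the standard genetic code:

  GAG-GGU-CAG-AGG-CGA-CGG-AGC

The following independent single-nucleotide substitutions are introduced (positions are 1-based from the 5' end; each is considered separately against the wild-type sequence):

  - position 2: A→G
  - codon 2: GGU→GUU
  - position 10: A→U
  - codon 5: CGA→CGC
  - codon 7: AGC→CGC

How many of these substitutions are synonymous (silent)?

Codon 1: GAG (Glu) → GGG (Gly) — missense.
Codon 2: GGU (Gly) → GUU (Val) — missense.
Codon 4: AGG (Arg) → UGG (Trp) — missense.
Codon 5: CGA (Arg) → CGC (Arg) — synonymous.
Codon 7: AGC (Ser) → CGC (Arg) — missense.
Synonymous: 1 of 5.

1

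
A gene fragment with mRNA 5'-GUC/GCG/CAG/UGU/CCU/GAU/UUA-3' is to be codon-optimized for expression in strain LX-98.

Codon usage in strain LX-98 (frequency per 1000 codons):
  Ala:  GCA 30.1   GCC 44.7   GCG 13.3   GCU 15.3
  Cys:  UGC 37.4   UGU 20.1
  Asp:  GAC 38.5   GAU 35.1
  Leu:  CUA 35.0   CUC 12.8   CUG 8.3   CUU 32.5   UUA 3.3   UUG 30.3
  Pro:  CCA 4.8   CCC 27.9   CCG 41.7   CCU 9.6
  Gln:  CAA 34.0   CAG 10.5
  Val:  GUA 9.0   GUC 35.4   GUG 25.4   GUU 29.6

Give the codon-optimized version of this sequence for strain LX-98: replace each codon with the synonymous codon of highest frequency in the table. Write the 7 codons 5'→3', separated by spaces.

GUC GCC CAA UGC CCG GAC CUA

Codon 1 (Val): best is GUC at 35.4.
Codon 2 (Ala): best is GCC at 44.7.
Codon 3 (Gln): best is CAA at 34.0.
Codon 4 (Cys): best is UGC at 37.4.
Codon 5 (Pro): best is CCG at 41.7.
Codon 6 (Asp): best is GAC at 38.5.
Codon 7 (Leu): best is CUA at 35.0.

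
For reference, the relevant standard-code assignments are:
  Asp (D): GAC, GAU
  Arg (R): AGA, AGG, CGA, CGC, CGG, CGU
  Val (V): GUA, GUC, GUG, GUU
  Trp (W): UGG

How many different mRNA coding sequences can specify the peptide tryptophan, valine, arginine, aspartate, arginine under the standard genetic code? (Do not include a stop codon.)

288

Trp: 1 codon.
Val: 4 codons.
Arg: 6 codons.
Asp: 2 codons.
Arg: 6 codons.
1 × 4 × 6 × 2 × 6 = 288.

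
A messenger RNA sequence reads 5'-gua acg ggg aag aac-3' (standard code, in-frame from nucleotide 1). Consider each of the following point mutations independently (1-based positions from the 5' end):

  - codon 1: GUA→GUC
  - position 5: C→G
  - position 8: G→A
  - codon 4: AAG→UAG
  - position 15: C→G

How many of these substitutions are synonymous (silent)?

Codon 1: GUA (Val) → GUC (Val) — synonymous.
Codon 2: ACG (Thr) → AGG (Arg) — missense.
Codon 3: GGG (Gly) → GAG (Glu) — missense.
Codon 4: AAG (Lys) → UAG (Stop) — nonsense.
Codon 5: AAC (Asn) → AAG (Lys) — missense.
Synonymous: 1 of 5.

1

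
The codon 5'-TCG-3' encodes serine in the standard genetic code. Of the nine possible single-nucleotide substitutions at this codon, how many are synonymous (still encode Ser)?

Position 1: none → 0 synonymous.
Position 2: none → 0 synonymous.
Position 3: TCT, TCC, TCA → 3 synonymous.
Total: 0 + 0 + 3 = 3.

3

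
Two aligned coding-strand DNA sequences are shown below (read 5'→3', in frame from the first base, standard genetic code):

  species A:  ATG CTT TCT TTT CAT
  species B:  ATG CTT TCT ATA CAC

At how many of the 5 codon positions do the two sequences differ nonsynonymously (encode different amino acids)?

Codon 1: ATG Met / ATG Met — identical.
Codon 2: CTT Leu / CTT Leu — identical.
Codon 3: TCT Ser / TCT Ser — identical.
Codon 4: TTT Phe / ATA Ile — nonsynonymous.
Codon 5: CAT His / CAC His — synonymous.
Nonsynonymous differences: 1.

1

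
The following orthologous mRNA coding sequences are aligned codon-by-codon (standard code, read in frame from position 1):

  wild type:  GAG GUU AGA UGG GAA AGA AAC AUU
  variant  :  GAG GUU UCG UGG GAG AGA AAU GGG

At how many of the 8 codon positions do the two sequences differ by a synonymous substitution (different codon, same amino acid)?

Codon 1: GAG Glu / GAG Glu — identical.
Codon 2: GUU Val / GUU Val — identical.
Codon 3: AGA Arg / UCG Ser — nonsynonymous.
Codon 4: UGG Trp / UGG Trp — identical.
Codon 5: GAA Glu / GAG Glu — synonymous.
Codon 6: AGA Arg / AGA Arg — identical.
Codon 7: AAC Asn / AAU Asn — synonymous.
Codon 8: AUU Ile / GGG Gly — nonsynonymous.
Synonymous differences: 2.

2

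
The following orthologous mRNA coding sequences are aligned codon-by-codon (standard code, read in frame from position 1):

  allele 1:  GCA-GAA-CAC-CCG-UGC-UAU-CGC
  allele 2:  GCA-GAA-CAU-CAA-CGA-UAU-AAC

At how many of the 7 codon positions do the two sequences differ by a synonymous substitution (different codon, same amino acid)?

Codon 1: GCA Ala / GCA Ala — identical.
Codon 2: GAA Glu / GAA Glu — identical.
Codon 3: CAC His / CAU His — synonymous.
Codon 4: CCG Pro / CAA Gln — nonsynonymous.
Codon 5: UGC Cys / CGA Arg — nonsynonymous.
Codon 6: UAU Tyr / UAU Tyr — identical.
Codon 7: CGC Arg / AAC Asn — nonsynonymous.
Synonymous differences: 1.

1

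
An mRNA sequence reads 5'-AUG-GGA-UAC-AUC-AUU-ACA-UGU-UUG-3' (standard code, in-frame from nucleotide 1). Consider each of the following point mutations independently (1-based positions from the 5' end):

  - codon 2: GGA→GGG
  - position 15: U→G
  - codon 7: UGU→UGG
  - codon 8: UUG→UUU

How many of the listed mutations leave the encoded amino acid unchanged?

Codon 2: GGA (Gly) → GGG (Gly) — synonymous.
Codon 5: AUU (Ile) → AUG (Met) — missense.
Codon 7: UGU (Cys) → UGG (Trp) — missense.
Codon 8: UUG (Leu) → UUU (Phe) — missense.
Synonymous: 1 of 4.

1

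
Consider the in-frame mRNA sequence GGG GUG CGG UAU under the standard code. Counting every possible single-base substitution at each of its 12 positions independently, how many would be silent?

Codon 1 (GGG, Gly): 3 synonymous substitutions.
Codon 2 (GUG, Val): 3 synonymous substitutions.
Codon 3 (CGG, Arg): 4 synonymous substitutions.
Codon 4 (UAU, Tyr): 1 synonymous substitution.
Total: 3 + 3 + 4 + 1 = 11.

11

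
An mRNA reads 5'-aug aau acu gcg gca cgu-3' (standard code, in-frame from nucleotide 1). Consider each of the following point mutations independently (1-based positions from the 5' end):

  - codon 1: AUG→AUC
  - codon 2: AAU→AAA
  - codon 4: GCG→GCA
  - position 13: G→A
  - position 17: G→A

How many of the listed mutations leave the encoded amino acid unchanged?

1

Codon 1: AUG (Met) → AUC (Ile) — missense.
Codon 2: AAU (Asn) → AAA (Lys) — missense.
Codon 4: GCG (Ala) → GCA (Ala) — synonymous.
Codon 5: GCA (Ala) → ACA (Thr) — missense.
Codon 6: CGU (Arg) → CAU (His) — missense.
Synonymous: 1 of 5.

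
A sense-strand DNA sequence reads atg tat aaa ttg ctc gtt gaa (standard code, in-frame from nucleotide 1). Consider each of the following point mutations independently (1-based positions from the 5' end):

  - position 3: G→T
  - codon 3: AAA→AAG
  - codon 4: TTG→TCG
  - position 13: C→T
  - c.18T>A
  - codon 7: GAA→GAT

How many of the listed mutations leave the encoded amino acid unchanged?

2

Codon 1: ATG (Met) → ATT (Ile) — missense.
Codon 3: AAA (Lys) → AAG (Lys) — synonymous.
Codon 4: TTG (Leu) → TCG (Ser) — missense.
Codon 5: CTC (Leu) → TTC (Phe) — missense.
Codon 6: GTT (Val) → GTA (Val) — synonymous.
Codon 7: GAA (Glu) → GAT (Asp) — missense.
Synonymous: 2 of 6.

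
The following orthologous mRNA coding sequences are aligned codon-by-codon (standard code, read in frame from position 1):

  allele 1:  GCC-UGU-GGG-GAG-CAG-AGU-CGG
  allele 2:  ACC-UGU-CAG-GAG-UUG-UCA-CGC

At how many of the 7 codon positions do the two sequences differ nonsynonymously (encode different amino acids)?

3

Codon 1: GCC Ala / ACC Thr — nonsynonymous.
Codon 2: UGU Cys / UGU Cys — identical.
Codon 3: GGG Gly / CAG Gln — nonsynonymous.
Codon 4: GAG Glu / GAG Glu — identical.
Codon 5: CAG Gln / UUG Leu — nonsynonymous.
Codon 6: AGU Ser / UCA Ser — synonymous.
Codon 7: CGG Arg / CGC Arg — synonymous.
Nonsynonymous differences: 3.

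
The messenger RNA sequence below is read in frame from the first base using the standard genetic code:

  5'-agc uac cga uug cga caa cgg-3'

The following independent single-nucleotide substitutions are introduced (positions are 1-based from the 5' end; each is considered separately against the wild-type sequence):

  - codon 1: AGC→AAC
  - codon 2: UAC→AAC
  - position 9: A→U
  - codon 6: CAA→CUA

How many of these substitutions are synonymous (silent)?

Codon 1: AGC (Ser) → AAC (Asn) — missense.
Codon 2: UAC (Tyr) → AAC (Asn) — missense.
Codon 3: CGA (Arg) → CGU (Arg) — synonymous.
Codon 6: CAA (Gln) → CUA (Leu) — missense.
Synonymous: 1 of 4.

1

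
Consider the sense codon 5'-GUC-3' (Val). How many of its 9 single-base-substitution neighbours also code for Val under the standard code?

3

Position 1: none → 0 synonymous.
Position 2: none → 0 synonymous.
Position 3: GUU, GUA, GUG → 3 synonymous.
Total: 0 + 0 + 3 = 3.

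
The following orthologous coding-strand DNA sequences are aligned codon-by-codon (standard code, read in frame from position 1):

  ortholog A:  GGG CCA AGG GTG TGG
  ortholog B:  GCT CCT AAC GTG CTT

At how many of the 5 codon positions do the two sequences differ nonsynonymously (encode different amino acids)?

3

Codon 1: GGG Gly / GCT Ala — nonsynonymous.
Codon 2: CCA Pro / CCT Pro — synonymous.
Codon 3: AGG Arg / AAC Asn — nonsynonymous.
Codon 4: GTG Val / GTG Val — identical.
Codon 5: TGG Trp / CTT Leu — nonsynonymous.
Nonsynonymous differences: 3.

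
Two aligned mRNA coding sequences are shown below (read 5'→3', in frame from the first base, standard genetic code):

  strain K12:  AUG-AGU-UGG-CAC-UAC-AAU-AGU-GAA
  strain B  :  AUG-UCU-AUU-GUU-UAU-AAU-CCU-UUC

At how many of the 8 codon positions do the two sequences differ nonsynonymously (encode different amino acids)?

4

Codon 1: AUG Met / AUG Met — identical.
Codon 2: AGU Ser / UCU Ser — synonymous.
Codon 3: UGG Trp / AUU Ile — nonsynonymous.
Codon 4: CAC His / GUU Val — nonsynonymous.
Codon 5: UAC Tyr / UAU Tyr — synonymous.
Codon 6: AAU Asn / AAU Asn — identical.
Codon 7: AGU Ser / CCU Pro — nonsynonymous.
Codon 8: GAA Glu / UUC Phe — nonsynonymous.
Nonsynonymous differences: 4.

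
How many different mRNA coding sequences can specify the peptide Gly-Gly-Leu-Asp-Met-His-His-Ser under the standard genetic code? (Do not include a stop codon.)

Gly: 4 codons.
Gly: 4 codons.
Leu: 6 codons.
Asp: 2 codons.
Met: 1 codon.
His: 2 codons.
His: 2 codons.
Ser: 6 codons.
4 × 4 × 6 × 2 × 1 × 2 × 2 × 6 = 4608.

4608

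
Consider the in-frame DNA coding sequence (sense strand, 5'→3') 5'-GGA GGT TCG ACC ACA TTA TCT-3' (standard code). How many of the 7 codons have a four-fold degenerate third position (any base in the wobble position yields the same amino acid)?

6

Codon 1 GGA (Gly): third position 4-fold.
Codon 2 GGT (Gly): third position 4-fold.
Codon 3 TCG (Ser): third position 4-fold.
Codon 4 ACC (Thr): third position 4-fold.
Codon 5 ACA (Thr): third position 4-fold.
Codon 6 TTA (Leu): third position 2-fold.
Codon 7 TCT (Ser): third position 4-fold.
Four-fold degenerate third positions: 6.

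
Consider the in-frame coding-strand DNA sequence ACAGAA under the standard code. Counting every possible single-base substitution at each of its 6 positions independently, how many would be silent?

Codon 1 (ACA, Thr): 3 synonymous substitutions.
Codon 2 (GAA, Glu): 1 synonymous substitution.
Total: 3 + 1 = 4.

4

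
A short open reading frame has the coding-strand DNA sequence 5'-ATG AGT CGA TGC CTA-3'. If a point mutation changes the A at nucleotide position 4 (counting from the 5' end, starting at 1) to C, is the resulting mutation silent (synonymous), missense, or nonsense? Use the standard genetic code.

missense

Position 4 falls in codon 2: AGT → Ser.
After the substitution the codon is CGT → Arg.
Ser ≠ Arg, so this is a missense mutation.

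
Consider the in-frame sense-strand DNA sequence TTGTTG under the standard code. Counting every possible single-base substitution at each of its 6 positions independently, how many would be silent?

Codon 1 (TTG, Leu): 2 synonymous substitutions.
Codon 2 (TTG, Leu): 2 synonymous substitutions.
Total: 2 + 2 = 4.

4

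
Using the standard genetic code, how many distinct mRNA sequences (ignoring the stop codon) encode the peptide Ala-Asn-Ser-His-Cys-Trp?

Ala: 4 codons.
Asn: 2 codons.
Ser: 6 codons.
His: 2 codons.
Cys: 2 codons.
Trp: 1 codon.
4 × 2 × 6 × 2 × 2 × 1 = 192.

192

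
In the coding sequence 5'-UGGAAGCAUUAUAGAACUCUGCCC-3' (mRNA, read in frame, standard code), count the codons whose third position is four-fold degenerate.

Codon 1 UGG (Trp): third position 1-fold.
Codon 2 AAG (Lys): third position 2-fold.
Codon 3 CAU (His): third position 2-fold.
Codon 4 UAU (Tyr): third position 2-fold.
Codon 5 AGA (Arg): third position 2-fold.
Codon 6 ACU (Thr): third position 4-fold.
Codon 7 CUG (Leu): third position 4-fold.
Codon 8 CCC (Pro): third position 4-fold.
Four-fold degenerate third positions: 3.

3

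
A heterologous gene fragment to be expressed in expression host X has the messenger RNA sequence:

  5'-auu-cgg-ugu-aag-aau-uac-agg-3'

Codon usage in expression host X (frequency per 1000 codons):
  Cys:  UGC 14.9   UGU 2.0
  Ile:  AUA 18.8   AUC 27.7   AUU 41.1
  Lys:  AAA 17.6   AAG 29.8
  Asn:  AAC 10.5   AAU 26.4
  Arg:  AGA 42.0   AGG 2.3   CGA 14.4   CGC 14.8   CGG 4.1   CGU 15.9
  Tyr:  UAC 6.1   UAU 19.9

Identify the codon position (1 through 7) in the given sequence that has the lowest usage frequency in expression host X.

Codon 1 AUU (Ile): 41.1 per 1000.
Codon 2 CGG (Arg): 4.1 per 1000.
Codon 3 UGU (Cys): 2.0 per 1000.
Codon 4 AAG (Lys): 29.8 per 1000.
Codon 5 AAU (Asn): 26.4 per 1000.
Codon 6 UAC (Tyr): 6.1 per 1000.
Codon 7 AGG (Arg): 2.3 per 1000.
Lowest frequency is 2.0 at codon 3.

3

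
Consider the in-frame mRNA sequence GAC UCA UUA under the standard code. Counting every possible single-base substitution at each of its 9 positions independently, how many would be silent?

Codon 1 (GAC, Asp): 1 synonymous substitution.
Codon 2 (UCA, Ser): 3 synonymous substitutions.
Codon 3 (UUA, Leu): 2 synonymous substitutions.
Total: 1 + 3 + 2 = 6.

6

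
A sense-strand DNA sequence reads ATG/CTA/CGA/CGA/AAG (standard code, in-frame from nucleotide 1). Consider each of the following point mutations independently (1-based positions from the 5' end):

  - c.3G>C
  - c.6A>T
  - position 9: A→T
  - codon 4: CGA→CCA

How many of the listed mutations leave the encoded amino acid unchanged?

2

Codon 1: ATG (Met) → ATC (Ile) — missense.
Codon 2: CTA (Leu) → CTT (Leu) — synonymous.
Codon 3: CGA (Arg) → CGT (Arg) — synonymous.
Codon 4: CGA (Arg) → CCA (Pro) — missense.
Synonymous: 2 of 4.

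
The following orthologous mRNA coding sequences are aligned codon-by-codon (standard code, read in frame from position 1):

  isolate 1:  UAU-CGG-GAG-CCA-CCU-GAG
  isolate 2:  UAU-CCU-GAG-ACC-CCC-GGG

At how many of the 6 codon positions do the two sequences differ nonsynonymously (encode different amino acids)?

3

Codon 1: UAU Tyr / UAU Tyr — identical.
Codon 2: CGG Arg / CCU Pro — nonsynonymous.
Codon 3: GAG Glu / GAG Glu — identical.
Codon 4: CCA Pro / ACC Thr — nonsynonymous.
Codon 5: CCU Pro / CCC Pro — synonymous.
Codon 6: GAG Glu / GGG Gly — nonsynonymous.
Nonsynonymous differences: 3.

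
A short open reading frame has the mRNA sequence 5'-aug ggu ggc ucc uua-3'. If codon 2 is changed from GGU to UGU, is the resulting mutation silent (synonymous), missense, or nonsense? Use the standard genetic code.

missense

Position 4 falls in codon 2: GGU → Gly.
After the substitution the codon is UGU → Cys.
Gly ≠ Cys, so this is a missense mutation.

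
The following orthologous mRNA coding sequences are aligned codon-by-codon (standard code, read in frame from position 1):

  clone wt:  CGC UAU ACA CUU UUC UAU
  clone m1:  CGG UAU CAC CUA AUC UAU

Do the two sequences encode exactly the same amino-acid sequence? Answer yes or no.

no

Codon 1: CGC Arg / CGG Arg — synonymous.
Codon 2: UAU Tyr / UAU Tyr — identical.
Codon 3: ACA Thr / CAC His — nonsynonymous.
Codon 4: CUU Leu / CUA Leu — synonymous.
Codon 5: UUC Phe / AUC Ile — nonsynonymous.
Codon 6: UAU Tyr / UAU Tyr — identical.
Nonsynonymous differences: 2 → different protein.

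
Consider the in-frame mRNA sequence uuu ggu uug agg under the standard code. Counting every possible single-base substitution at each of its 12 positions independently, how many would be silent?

8

Codon 1 (UUU, Phe): 1 synonymous substitution.
Codon 2 (GGU, Gly): 3 synonymous substitutions.
Codon 3 (UUG, Leu): 2 synonymous substitutions.
Codon 4 (AGG, Arg): 2 synonymous substitutions.
Total: 1 + 3 + 2 + 2 = 8.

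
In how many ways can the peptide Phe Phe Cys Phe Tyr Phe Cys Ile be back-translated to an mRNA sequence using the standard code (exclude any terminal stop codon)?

Phe: 2 codons.
Phe: 2 codons.
Cys: 2 codons.
Phe: 2 codons.
Tyr: 2 codons.
Phe: 2 codons.
Cys: 2 codons.
Ile: 3 codons.
2 × 2 × 2 × 2 × 2 × 2 × 2 × 3 = 384.

384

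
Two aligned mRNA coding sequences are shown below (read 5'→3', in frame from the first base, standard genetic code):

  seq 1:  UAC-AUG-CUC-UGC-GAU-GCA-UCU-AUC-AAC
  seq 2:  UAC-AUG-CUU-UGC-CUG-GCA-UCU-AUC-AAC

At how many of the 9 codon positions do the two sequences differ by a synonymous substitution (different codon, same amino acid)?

1

Codon 1: UAC Tyr / UAC Tyr — identical.
Codon 2: AUG Met / AUG Met — identical.
Codon 3: CUC Leu / CUU Leu — synonymous.
Codon 4: UGC Cys / UGC Cys — identical.
Codon 5: GAU Asp / CUG Leu — nonsynonymous.
Codon 6: GCA Ala / GCA Ala — identical.
Codon 7: UCU Ser / UCU Ser — identical.
Codon 8: AUC Ile / AUC Ile — identical.
Codon 9: AAC Asn / AAC Asn — identical.
Synonymous differences: 1.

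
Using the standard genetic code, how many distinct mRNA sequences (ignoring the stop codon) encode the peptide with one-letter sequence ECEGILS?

3456

Glu: 2 codons.
Cys: 2 codons.
Glu: 2 codons.
Gly: 4 codons.
Ile: 3 codons.
Leu: 6 codons.
Ser: 6 codons.
2 × 2 × 2 × 4 × 3 × 6 × 6 = 3456.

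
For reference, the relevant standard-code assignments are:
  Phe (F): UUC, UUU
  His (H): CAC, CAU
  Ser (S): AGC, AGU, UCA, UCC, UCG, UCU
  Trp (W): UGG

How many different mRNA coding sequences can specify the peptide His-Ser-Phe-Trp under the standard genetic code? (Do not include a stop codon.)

His: 2 codons.
Ser: 6 codons.
Phe: 2 codons.
Trp: 1 codon.
2 × 6 × 2 × 1 = 24.

24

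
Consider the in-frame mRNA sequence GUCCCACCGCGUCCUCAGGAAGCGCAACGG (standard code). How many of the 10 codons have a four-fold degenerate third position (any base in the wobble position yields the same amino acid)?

Codon 1 GUC (Val): third position 4-fold.
Codon 2 CCA (Pro): third position 4-fold.
Codon 3 CCG (Pro): third position 4-fold.
Codon 4 CGU (Arg): third position 4-fold.
Codon 5 CCU (Pro): third position 4-fold.
Codon 6 CAG (Gln): third position 2-fold.
Codon 7 GAA (Glu): third position 2-fold.
Codon 8 GCG (Ala): third position 4-fold.
Codon 9 CAA (Gln): third position 2-fold.
Codon 10 CGG (Arg): third position 4-fold.
Four-fold degenerate third positions: 7.

7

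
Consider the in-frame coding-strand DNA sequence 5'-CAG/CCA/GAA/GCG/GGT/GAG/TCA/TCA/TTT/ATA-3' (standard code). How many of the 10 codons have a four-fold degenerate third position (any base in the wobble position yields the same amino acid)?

5

Codon 1 CAG (Gln): third position 2-fold.
Codon 2 CCA (Pro): third position 4-fold.
Codon 3 GAA (Glu): third position 2-fold.
Codon 4 GCG (Ala): third position 4-fold.
Codon 5 GGT (Gly): third position 4-fold.
Codon 6 GAG (Glu): third position 2-fold.
Codon 7 TCA (Ser): third position 4-fold.
Codon 8 TCA (Ser): third position 4-fold.
Codon 9 TTT (Phe): third position 2-fold.
Codon 10 ATA (Ile): third position 3-fold.
Four-fold degenerate third positions: 5.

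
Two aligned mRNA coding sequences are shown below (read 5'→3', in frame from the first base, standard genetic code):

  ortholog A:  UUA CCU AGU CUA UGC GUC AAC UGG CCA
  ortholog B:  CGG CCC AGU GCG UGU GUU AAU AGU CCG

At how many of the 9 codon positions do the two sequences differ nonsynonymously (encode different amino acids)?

Codon 1: UUA Leu / CGG Arg — nonsynonymous.
Codon 2: CCU Pro / CCC Pro — synonymous.
Codon 3: AGU Ser / AGU Ser — identical.
Codon 4: CUA Leu / GCG Ala — nonsynonymous.
Codon 5: UGC Cys / UGU Cys — synonymous.
Codon 6: GUC Val / GUU Val — synonymous.
Codon 7: AAC Asn / AAU Asn — synonymous.
Codon 8: UGG Trp / AGU Ser — nonsynonymous.
Codon 9: CCA Pro / CCG Pro — synonymous.
Nonsynonymous differences: 3.

3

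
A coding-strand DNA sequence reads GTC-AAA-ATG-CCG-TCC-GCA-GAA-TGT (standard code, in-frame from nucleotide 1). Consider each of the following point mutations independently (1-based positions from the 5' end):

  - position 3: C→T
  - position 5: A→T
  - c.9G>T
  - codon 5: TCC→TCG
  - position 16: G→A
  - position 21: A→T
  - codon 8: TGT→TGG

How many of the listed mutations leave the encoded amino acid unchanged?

Codon 1: GTC (Val) → GTT (Val) — synonymous.
Codon 2: AAA (Lys) → ATA (Ile) — missense.
Codon 3: ATG (Met) → ATT (Ile) — missense.
Codon 5: TCC (Ser) → TCG (Ser) — synonymous.
Codon 6: GCA (Ala) → ACA (Thr) — missense.
Codon 7: GAA (Glu) → GAT (Asp) — missense.
Codon 8: TGT (Cys) → TGG (Trp) — missense.
Synonymous: 2 of 7.

2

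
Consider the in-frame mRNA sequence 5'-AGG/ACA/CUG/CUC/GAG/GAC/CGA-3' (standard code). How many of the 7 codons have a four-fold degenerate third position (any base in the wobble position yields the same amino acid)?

4

Codon 1 AGG (Arg): third position 2-fold.
Codon 2 ACA (Thr): third position 4-fold.
Codon 3 CUG (Leu): third position 4-fold.
Codon 4 CUC (Leu): third position 4-fold.
Codon 5 GAG (Glu): third position 2-fold.
Codon 6 GAC (Asp): third position 2-fold.
Codon 7 CGA (Arg): third position 4-fold.
Four-fold degenerate third positions: 4.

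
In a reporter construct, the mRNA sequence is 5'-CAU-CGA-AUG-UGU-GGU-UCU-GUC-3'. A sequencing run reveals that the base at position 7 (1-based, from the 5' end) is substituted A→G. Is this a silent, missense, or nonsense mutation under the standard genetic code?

missense

Position 7 falls in codon 3: AUG → Met.
After the substitution the codon is GUG → Val.
Met ≠ Val, so this is a missense mutation.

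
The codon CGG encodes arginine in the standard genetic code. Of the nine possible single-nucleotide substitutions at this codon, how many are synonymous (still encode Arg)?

4

Position 1: AGG → 1 synonymous.
Position 2: none → 0 synonymous.
Position 3: CGU, CGC, CGA → 3 synonymous.
Total: 1 + 0 + 3 = 4.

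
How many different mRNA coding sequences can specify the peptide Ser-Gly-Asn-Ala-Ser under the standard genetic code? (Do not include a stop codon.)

Ser: 6 codons.
Gly: 4 codons.
Asn: 2 codons.
Ala: 4 codons.
Ser: 6 codons.
6 × 4 × 2 × 4 × 6 = 1152.

1152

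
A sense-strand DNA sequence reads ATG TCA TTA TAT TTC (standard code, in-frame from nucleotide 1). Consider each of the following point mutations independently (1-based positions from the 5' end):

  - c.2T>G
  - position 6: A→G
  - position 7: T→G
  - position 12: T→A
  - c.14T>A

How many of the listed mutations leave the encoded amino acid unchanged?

1

Codon 1: ATG (Met) → AGG (Arg) — missense.
Codon 2: TCA (Ser) → TCG (Ser) — synonymous.
Codon 3: TTA (Leu) → GTA (Val) — missense.
Codon 4: TAT (Tyr) → TAA (Stop) — nonsense.
Codon 5: TTC (Phe) → TAC (Tyr) — missense.
Synonymous: 1 of 5.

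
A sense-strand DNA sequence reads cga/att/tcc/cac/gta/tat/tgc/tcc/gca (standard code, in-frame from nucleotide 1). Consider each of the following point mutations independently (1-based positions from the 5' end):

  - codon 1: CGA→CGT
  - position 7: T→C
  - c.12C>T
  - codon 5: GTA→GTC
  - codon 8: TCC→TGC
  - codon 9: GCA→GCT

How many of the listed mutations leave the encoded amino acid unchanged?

4

Codon 1: CGA (Arg) → CGT (Arg) — synonymous.
Codon 3: TCC (Ser) → CCC (Pro) — missense.
Codon 4: CAC (His) → CAT (His) — synonymous.
Codon 5: GTA (Val) → GTC (Val) — synonymous.
Codon 8: TCC (Ser) → TGC (Cys) — missense.
Codon 9: GCA (Ala) → GCT (Ala) — synonymous.
Synonymous: 4 of 6.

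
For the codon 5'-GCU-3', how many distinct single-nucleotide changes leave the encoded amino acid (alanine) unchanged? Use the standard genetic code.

3

Position 1: none → 0 synonymous.
Position 2: none → 0 synonymous.
Position 3: GCC, GCA, GCG → 3 synonymous.
Total: 0 + 0 + 3 = 3.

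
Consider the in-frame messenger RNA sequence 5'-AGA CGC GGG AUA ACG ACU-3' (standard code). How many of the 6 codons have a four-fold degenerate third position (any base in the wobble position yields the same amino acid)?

4

Codon 1 AGA (Arg): third position 2-fold.
Codon 2 CGC (Arg): third position 4-fold.
Codon 3 GGG (Gly): third position 4-fold.
Codon 4 AUA (Ile): third position 3-fold.
Codon 5 ACG (Thr): third position 4-fold.
Codon 6 ACU (Thr): third position 4-fold.
Four-fold degenerate third positions: 4.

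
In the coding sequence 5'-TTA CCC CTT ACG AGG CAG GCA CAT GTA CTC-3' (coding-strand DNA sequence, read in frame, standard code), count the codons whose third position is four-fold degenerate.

6

Codon 1 TTA (Leu): third position 2-fold.
Codon 2 CCC (Pro): third position 4-fold.
Codon 3 CTT (Leu): third position 4-fold.
Codon 4 ACG (Thr): third position 4-fold.
Codon 5 AGG (Arg): third position 2-fold.
Codon 6 CAG (Gln): third position 2-fold.
Codon 7 GCA (Ala): third position 4-fold.
Codon 8 CAT (His): third position 2-fold.
Codon 9 GTA (Val): third position 4-fold.
Codon 10 CTC (Leu): third position 4-fold.
Four-fold degenerate third positions: 6.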